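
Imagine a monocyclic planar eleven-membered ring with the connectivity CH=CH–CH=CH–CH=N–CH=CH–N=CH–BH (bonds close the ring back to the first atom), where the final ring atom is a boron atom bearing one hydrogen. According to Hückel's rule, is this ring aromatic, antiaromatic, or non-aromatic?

All ring atoms are sp² and supply a p orbital to the ring (the double-bond atoms are sp², each contributing one p electron; each sp² =N– keeps its lone pair in-plane and puts one electron into the π system; the boron has an empty p orbital); the conjugation is uninterrupted.
Counting π electrons: 5 × 2 = 10 from the double-bond units + 0 from the BH atom = 10.
10 = 4(2) + 2, which satisfies Hückel's 4n+2 rule.

Aromatic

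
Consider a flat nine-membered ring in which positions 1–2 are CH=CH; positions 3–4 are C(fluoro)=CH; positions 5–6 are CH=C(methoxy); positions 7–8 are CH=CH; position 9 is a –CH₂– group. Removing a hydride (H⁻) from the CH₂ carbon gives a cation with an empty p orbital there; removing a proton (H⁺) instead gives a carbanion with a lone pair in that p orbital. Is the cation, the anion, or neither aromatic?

In either ion the ring is fully conjugated: every atom, including the new sp² carbon, supplies a p orbital.
Cation: 4 × 2 + 0 = 8 π electrons → 4(2), antiaromatic.
Anion: 4 × 2 + 2 = 10 π electrons → 4(2)+2, aromatic.

The anion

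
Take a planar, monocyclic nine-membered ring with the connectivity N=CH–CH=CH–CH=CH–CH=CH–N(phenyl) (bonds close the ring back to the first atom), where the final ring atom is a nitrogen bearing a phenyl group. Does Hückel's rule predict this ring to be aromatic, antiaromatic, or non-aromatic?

The p orbitals form a continuous loop: every atom in a ring double bond is sp² and brings one electron to the p orbital; the doubly-bonded nitrogens are pyridine-type — their lone pairs lie in the ring plane, leaving one electron in the p orbital; the pyrrole-type nitrogen donates its lone pair from the p orbital. The ring is fully conjugated.
π-electron count: 4 × 2 = 8 from the double-bond units + 2 from the N(phenyl) atom = 10.
Since 10 = 4·2 + 2, the ring meets the 4n+2 criterion.

Aromatic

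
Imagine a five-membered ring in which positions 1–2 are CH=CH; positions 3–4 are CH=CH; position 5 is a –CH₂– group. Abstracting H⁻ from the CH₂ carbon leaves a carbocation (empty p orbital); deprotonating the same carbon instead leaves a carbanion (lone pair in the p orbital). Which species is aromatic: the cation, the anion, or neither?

In both ions every ring atom is sp² and contributes a p orbital, so both rings are fully conjugated.
Cation: 2 × 2 + 0 = 4 π electrons → 4(1), antiaromatic.
Anion: 2 × 2 + 2 = 6 π electrons → 4(1)+2, aromatic.

The anion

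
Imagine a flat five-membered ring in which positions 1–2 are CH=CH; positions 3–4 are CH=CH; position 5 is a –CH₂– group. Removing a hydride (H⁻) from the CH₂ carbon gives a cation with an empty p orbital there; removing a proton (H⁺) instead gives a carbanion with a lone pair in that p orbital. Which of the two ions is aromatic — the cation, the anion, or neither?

Once that carbon is sp², every ring atom has a p orbital and both ions are fully conjugated.
Cation: 2 × 2 + 0 = 4 π electrons → 4(1), antiaromatic.
Anion: 2 × 2 + 2 = 6 π electrons → 4(1)+2, aromatic.

The anion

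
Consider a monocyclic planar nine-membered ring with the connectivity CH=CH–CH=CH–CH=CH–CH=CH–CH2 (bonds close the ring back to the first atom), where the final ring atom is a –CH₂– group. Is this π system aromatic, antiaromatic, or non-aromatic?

Non-aromatic

The CH2 position has four σ bonds — the tetrahedral CH₂ carbon is sp³ and has no p orbital in the ring π system — so the cyclic conjugation is interrupted.
Broken conjugation rules out both aromaticity and antiaromaticity.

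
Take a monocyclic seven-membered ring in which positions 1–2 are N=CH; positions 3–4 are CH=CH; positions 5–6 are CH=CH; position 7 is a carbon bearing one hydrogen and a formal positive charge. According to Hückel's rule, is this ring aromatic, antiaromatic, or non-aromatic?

Aromatic

The p orbitals form a continuous loop: every atom in a ring double bond is sp² and brings one electron to the p orbital; the doubly-bonded nitrogens are pyridine-type — their lone pairs lie in the ring plane, leaving one electron in the p orbital; the carbocation has an empty p orbital. The ring is fully conjugated.
Adding the contributions, 3 × 2 = 6 from the double-bond units + 0 from the CH(+) atom = 6.
6 = 4(1) + 2, which satisfies Hückel's 4n+2 rule.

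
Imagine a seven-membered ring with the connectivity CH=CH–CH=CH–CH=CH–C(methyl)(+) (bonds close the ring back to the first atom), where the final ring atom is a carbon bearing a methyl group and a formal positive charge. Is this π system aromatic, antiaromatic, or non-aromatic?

Aromatic

The p orbitals form a continuous loop: every atom in a ring double bond is sp² and brings one electron to the p orbital; the carbocation has an empty p orbital. The ring is fully conjugated.
Counting π electrons: 3 × 2 = 6 from the double-bond units + 0 from the C(methyl)(+) atom = 6.
Since 6 = 4·1 + 2, the ring meets the 4n+2 criterion.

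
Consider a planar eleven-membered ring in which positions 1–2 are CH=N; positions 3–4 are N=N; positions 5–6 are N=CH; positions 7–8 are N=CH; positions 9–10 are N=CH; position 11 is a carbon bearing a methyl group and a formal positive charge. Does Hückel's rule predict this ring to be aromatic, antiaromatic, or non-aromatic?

Aromatic

The p orbitals form a continuous loop: the double-bond atoms are sp², each contributing one p electron; each =N– nitrogen is pyridine-type (lone pair in the sp² plane, one electron in the p orbital); the carbocation has an empty p orbital. The ring is fully conjugated.
Adding the contributions, 5 × 2 = 10 from the double-bond units + 0 from the C(methyl)(+) atom = 10.
With 10 π electrons (n = 2), the Hückel 4n+2 condition holds.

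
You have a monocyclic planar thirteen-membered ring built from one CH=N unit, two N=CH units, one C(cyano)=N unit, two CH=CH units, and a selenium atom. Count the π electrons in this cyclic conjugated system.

Check conjugation: the double-bond atoms are sp², each contributing one p electron; each sp² =N– keeps its lone pair in-plane and puts one electron into the π system; the selenium donates one lone pair from its p orbital — every position has a p orbital, so the cyclic π system is continuous.
Counting π electrons: 6 × 2 = 12 from the double-bond units + 2 from the Se atom = 14.

14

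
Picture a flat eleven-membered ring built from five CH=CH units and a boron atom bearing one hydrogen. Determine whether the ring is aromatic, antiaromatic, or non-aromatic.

Aromatic

Every ring atom contributes a p orbital perpendicular to the ring (the double-bond atoms are sp², each contributing one p electron; the boron has an empty p orbital), so the π system is cyclic and fully conjugated.
Counting π electrons: 5 × 2 = 10 from the double-bond units + 0 from the BH atom = 10.
With 10 π electrons (n = 2), the Hückel 4n+2 condition holds.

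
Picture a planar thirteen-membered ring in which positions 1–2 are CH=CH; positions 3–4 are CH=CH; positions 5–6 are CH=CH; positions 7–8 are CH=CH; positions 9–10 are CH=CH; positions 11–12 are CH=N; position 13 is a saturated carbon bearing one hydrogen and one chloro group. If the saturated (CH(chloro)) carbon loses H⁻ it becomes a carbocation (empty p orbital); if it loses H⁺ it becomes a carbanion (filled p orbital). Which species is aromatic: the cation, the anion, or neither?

Both ions have a continuous loop of p orbitals — each ring atom is sp².
Cation: 6 × 2 + 0 = 12 π electrons → 4(3), antiaromatic.
Anion: 6 × 2 + 2 = 14 π electrons → 4(3)+2, aromatic.

The anion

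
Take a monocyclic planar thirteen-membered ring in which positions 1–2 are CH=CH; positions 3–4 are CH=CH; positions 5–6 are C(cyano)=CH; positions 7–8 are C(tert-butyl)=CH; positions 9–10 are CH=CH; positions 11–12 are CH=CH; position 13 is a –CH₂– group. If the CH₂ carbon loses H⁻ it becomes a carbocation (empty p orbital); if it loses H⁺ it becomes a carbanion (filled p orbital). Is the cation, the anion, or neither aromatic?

The anion

In both ions every ring atom is sp² and contributes a p orbital, so both rings are fully conjugated.
Cation: 6 × 2 + 0 = 12 π electrons → 4(3), antiaromatic.
Anion: 6 × 2 + 2 = 14 π electrons → 4(3)+2, aromatic.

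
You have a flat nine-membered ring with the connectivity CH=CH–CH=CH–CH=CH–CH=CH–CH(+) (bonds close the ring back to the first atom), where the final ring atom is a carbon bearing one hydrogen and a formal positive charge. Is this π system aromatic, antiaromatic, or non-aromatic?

Antiaromatic

Check conjugation: each doubly-bonded ring atom is sp² with one p-orbital electron; the carbocation has an empty p orbital — every position has a p orbital, so the cyclic π system is continuous.
Tallying contributions gives 4 × 2 = 8 from the double-bond units + 0 from the CH(+) atom = 8.
With 8 = 4·2 π electrons, Hückel's rule classifies the planar ring as antiaromatic.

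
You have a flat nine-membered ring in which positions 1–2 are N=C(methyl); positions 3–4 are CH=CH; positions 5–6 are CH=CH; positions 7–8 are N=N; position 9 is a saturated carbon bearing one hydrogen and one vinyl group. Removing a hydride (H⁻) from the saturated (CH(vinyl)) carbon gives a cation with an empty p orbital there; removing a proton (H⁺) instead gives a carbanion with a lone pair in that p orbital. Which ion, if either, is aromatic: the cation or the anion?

Both ions have a continuous loop of p orbitals — each ring atom is sp².
Cation: 4 × 2 + 0 = 8 π electrons → 4(2), antiaromatic.
Anion: 4 × 2 + 2 = 10 π electrons → 4(2)+2, aromatic.

The anion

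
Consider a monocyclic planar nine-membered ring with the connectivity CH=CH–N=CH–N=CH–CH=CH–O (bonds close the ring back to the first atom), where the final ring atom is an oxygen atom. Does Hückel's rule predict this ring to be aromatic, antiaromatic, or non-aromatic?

Aromatic

Every ring atom contributes a p orbital perpendicular to the ring (every atom in a ring double bond is sp² and brings one electron to the p orbital; each sp² =N– keeps its lone pair in-plane and puts one electron into the π system; the oxygen donates one lone pair from its p orbital), so the π system is cyclic and fully conjugated.
Tallying contributions gives 4 × 2 = 8 from the double-bond units + 2 from the O atom = 10.
That gives a 4n+2 count (10, n = 2).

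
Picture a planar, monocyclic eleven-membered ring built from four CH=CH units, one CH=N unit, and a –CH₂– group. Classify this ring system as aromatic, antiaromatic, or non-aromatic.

Non-aromatic

The CH2 carbon is saturated: the tetrahedral CH₂ carbon is sp³ and has no p orbital in the ring π system. Conjugation is not continuous around the ring.
A ring that is not fully conjugated cannot be aromatic or antiaromatic regardless of its π-electron count.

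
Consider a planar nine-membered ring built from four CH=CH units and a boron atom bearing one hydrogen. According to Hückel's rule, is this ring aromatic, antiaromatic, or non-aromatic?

Check conjugation: the double-bond atoms are sp², each contributing one p electron; the boron has an empty p orbital — every position has a p orbital, so the cyclic π system is continuous.
Adding the contributions, 4 × 2 = 8 from the double-bond units + 0 from the BH atom = 8.
A 4n π count (8, n = 2) in a planar conjugated ring means antiaromatic.

Antiaromatic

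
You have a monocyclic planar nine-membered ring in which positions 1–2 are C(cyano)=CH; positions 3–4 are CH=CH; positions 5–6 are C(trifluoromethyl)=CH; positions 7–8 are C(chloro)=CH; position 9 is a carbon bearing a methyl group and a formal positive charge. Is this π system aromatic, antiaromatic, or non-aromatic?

Antiaromatic

The p orbitals form a continuous loop: each doubly-bonded ring atom is sp² with one p-orbital electron; the carbocation has an empty p orbital. The ring is fully conjugated.
Counting π electrons: 4 × 2 = 8 from the double-bond units + 0 from the C(methyl)(+) atom = 8.
A 4n π count (8, n = 2) in a planar conjugated ring means antiaromatic.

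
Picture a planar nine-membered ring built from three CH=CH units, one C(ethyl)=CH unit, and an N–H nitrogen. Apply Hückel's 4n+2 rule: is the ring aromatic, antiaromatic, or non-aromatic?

Aromatic

All ring atoms are sp² and supply a p orbital to the ring (the double-bond atoms are sp², each contributing one p electron; the pyrrole-type nitrogen donates its lone pair from the p orbital); the conjugation is uninterrupted.
Counting π electrons: 4 × 2 = 8 from the double-bond units + 2 from the NH atom = 10.
With 10 π electrons (n = 2), the Hückel 4n+2 condition holds.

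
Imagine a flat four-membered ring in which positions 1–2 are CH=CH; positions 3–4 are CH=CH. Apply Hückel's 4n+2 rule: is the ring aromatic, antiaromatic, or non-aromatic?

Check conjugation: every atom in a ring double bond is sp² and brings one electron to the p orbital — every position has a p orbital, so the cyclic π system is continuous.
π-electron count: 2 × 2 = 4 from the 2 double-bond units.
4 = 4(1); a planar, fully conjugated 4n system is antiaromatic.
This is cyclobutadiene.

Antiaromatic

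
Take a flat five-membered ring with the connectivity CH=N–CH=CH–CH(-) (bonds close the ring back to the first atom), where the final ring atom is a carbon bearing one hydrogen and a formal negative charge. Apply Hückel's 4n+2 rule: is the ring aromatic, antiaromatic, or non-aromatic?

Aromatic

All ring atoms are sp² and supply a p orbital to the ring (each doubly-bonded ring atom is sp² with one p-orbital electron; each sp² =N– keeps its lone pair in-plane and puts one electron into the π system; the carbanion's lone pair occupies the p orbital); the conjugation is uninterrupted.
Counting π electrons: 2 × 2 = 4 from the double-bond units + 2 from the CH(-) atom = 6.
6 = 4(1) + 2, which satisfies Hückel's 4n+2 rule.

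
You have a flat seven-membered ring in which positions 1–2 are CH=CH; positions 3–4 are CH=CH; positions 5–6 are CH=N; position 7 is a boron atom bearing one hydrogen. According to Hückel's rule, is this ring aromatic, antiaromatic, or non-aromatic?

Check conjugation: each doubly-bonded ring atom is sp² with one p-orbital electron; each =N– nitrogen is pyridine-type (lone pair in the sp² plane, one electron in the p orbital); the boron has an empty p orbital — every position has a p orbital, so the cyclic π system is continuous.
π-electron count: 3 × 2 = 6 from the double-bond units + 0 from the BH atom = 6.
Since 6 = 4·1 + 2, the ring meets the 4n+2 criterion.

Aromatic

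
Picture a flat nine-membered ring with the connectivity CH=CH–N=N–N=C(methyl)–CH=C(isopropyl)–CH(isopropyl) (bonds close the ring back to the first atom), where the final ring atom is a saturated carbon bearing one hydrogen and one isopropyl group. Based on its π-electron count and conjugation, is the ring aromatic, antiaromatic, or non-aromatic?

Because that saturated carbon is sp³ and has no p orbital in the ring π system at the CH(isopropyl) position, the π system cannot extend all the way around the ring.
Broken conjugation rules out both aromaticity and antiaromaticity.

Non-aromatic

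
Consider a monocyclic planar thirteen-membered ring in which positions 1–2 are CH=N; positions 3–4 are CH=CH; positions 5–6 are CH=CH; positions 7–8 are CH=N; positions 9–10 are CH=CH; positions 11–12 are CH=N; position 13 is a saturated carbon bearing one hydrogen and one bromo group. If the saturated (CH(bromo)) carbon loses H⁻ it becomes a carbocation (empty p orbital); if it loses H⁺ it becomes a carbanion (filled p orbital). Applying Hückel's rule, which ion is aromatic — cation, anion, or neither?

The anion

In both ions every ring atom is sp² and contributes a p orbital, so both rings are fully conjugated.
Cation: 6 × 2 + 0 = 12 π electrons → 4(3), antiaromatic.
Anion: 6 × 2 + 2 = 14 π electrons → 4(3)+2, aromatic.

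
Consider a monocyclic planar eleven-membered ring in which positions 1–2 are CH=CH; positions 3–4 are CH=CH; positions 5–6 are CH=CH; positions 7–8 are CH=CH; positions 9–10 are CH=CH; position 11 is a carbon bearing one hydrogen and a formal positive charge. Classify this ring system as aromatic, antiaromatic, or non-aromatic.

Every ring atom contributes a p orbital perpendicular to the ring (the double-bond atoms are sp², each contributing one p electron; the carbocation has an empty p orbital), so the π system is cyclic and fully conjugated.
Adding the contributions, 5 × 2 = 10 from the double-bond units + 0 from the CH(+) atom = 10.
That gives a 4n+2 count (10, n = 2).

Aromatic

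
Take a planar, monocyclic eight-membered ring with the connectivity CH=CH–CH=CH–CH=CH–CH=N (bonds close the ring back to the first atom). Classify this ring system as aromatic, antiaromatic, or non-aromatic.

Antiaromatic

Check conjugation: the double-bond atoms are sp², each contributing one p electron; the doubly-bonded nitrogens are pyridine-type — their lone pairs lie in the ring plane, leaving one electron in the p orbital — every position has a p orbital, so the cyclic π system is continuous.
Counting π electrons: 4 × 2 = 8 from the 4 double-bond units.
With 8 = 4·2 π electrons, Hückel's rule classifies the planar ring as antiaromatic.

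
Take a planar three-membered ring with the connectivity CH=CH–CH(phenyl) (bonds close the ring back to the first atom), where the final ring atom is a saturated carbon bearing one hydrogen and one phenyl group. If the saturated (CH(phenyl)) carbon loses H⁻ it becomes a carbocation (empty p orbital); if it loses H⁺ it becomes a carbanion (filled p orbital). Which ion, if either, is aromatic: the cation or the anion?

The cation

Once that carbon is sp², every ring atom has a p orbital and both ions are fully conjugated.
Cation: 1 × 2 + 0 = 2 π electrons → 4(0)+2, aromatic.
Anion: 1 × 2 + 2 = 4 π electrons → 4(1), antiaromatic.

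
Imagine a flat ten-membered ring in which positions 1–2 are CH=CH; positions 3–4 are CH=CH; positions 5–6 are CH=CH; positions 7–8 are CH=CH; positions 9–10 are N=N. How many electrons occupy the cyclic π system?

The p orbitals form a continuous loop: the double-bond atoms are sp², each contributing one p electron; each sp² =N– keeps its lone pair in-plane and puts one electron into the π system. The ring is fully conjugated.
Counting π electrons: 5 × 2 = 10 from the 5 double-bond units.

10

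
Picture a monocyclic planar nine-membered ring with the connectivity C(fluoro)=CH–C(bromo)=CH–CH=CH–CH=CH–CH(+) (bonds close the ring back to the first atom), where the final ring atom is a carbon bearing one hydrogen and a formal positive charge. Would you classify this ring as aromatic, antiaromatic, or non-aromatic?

Antiaromatic

The p orbitals form a continuous loop: each doubly-bonded ring atom is sp² with one p-orbital electron; the carbocation has an empty p orbital. The ring is fully conjugated.
Tallying contributions gives 4 × 2 = 8 from the double-bond units + 0 from the CH(+) atom = 8.
8 is a 4n count (n = 2), so the planar conjugated ring is antiaromatic.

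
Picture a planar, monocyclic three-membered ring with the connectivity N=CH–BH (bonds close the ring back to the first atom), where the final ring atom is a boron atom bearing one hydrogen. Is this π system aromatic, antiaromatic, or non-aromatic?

Every ring atom contributes a p orbital perpendicular to the ring (each doubly-bonded ring atom is sp² with one p-orbital electron; each =N– nitrogen is pyridine-type (lone pair in the sp² plane, one electron in the p orbital); the boron has an empty p orbital), so the π system is cyclic and fully conjugated.
Tallying contributions gives 1 × 2 = 2 from the double-bond unit + 0 from the BH atom = 2.
With 2 π electrons (n = 0), the Hückel 4n+2 condition holds.

Aromatic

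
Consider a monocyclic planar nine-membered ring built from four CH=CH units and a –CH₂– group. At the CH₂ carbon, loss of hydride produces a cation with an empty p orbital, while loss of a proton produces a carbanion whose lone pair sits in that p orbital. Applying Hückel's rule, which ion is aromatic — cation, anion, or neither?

Once that carbon is sp², every ring atom has a p orbital and both ions are fully conjugated.
Cation: 4 × 2 + 0 = 8 π electrons → 4(2), antiaromatic.
Anion: 4 × 2 + 2 = 10 π electrons → 4(2)+2, aromatic.

The anion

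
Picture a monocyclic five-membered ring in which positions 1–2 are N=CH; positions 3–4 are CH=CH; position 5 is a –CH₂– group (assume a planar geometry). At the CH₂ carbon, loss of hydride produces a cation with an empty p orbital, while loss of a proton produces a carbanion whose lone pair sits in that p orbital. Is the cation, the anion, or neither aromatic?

The anion

In both ions every ring atom is sp² and contributes a p orbital, so both rings are fully conjugated.
Cation: 2 × 2 + 0 = 4 π electrons → 4(1), antiaromatic.
Anion: 2 × 2 + 2 = 6 π electrons → 4(1)+2, aromatic.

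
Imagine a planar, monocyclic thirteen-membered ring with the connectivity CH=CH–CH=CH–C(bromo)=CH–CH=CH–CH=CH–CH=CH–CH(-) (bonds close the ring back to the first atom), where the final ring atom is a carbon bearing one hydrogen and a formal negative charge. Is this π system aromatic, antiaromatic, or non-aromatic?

Aromatic

Every ring atom contributes a p orbital perpendicular to the ring (every atom in a ring double bond is sp² and brings one electron to the p orbital; the carbanion's lone pair occupies the p orbital), so the π system is cyclic and fully conjugated.
Adding the contributions, 6 × 2 = 12 from the double-bond units + 2 from the CH(-) atom = 14.
14 = 4(3) + 2, which satisfies Hückel's 4n+2 rule.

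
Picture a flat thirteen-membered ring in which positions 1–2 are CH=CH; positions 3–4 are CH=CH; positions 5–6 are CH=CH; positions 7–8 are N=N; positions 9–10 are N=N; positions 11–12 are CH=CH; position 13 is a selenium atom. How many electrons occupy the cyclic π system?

The p orbitals form a continuous loop: each doubly-bonded ring atom is sp² with one p-orbital electron; each =N– nitrogen is pyridine-type (lone pair in the sp² plane, one electron in the p orbital); the selenium donates one lone pair from its p orbital. The ring is fully conjugated.
Tallying contributions gives 6 × 2 = 12 from the double-bond units + 2 from the Se atom = 14.

14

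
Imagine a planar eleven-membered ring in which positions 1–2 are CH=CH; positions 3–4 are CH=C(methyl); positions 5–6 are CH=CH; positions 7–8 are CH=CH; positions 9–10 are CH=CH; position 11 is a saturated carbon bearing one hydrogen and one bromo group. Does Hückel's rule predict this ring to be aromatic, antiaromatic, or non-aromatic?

The CH(bromo) position has four σ bonds — that saturated carbon is sp³ and has no p orbital in the ring π system — so the cyclic conjugation is interrupted.
Hückel's rule only applies to fully conjugated rings, so this one is simply non-aromatic.

Non-aromatic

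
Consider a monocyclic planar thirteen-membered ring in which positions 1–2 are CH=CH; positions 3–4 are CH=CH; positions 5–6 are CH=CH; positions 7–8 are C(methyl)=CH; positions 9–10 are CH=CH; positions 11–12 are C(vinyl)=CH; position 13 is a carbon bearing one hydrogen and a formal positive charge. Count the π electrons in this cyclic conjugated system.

The p orbitals form a continuous loop: the double-bond atoms are sp², each contributing one p electron; the carbocation has an empty p orbital. The ring is fully conjugated.
Counting π electrons: 6 × 2 = 12 from the double-bond units + 0 from the CH(+) atom = 12.

12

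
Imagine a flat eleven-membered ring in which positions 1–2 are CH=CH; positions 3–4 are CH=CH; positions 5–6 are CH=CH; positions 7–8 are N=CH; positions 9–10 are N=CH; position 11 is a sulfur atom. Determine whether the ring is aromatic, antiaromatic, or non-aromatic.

Antiaromatic

The p orbitals form a continuous loop: the double-bond atoms are sp², each contributing one p electron; each =N– nitrogen is pyridine-type (lone pair in the sp² plane, one electron in the p orbital); the sulfur donates one lone pair from its p orbital. The ring is fully conjugated.
Adding the contributions, 5 × 2 = 10 from the double-bond units + 2 from the S atom = 12.
A 4n π count (12, n = 3) in a planar conjugated ring means antiaromatic.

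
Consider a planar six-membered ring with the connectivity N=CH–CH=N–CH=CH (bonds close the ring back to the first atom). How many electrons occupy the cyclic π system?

6

Check conjugation: the double-bond atoms are sp², each contributing one p electron; each sp² =N– keeps its lone pair in-plane and puts one electron into the π system — every position has a p orbital, so the cyclic π system is continuous.
Adding the contributions, 3 × 2 = 6 from the 3 double-bond units.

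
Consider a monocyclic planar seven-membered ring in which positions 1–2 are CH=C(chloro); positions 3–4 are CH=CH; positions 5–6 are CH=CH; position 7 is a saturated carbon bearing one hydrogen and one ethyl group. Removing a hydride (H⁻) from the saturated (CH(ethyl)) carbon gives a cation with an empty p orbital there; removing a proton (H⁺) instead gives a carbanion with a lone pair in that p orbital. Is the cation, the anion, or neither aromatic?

In both ions every ring atom is sp² and contributes a p orbital, so both rings are fully conjugated.
Cation: 3 × 2 + 0 = 6 π electrons → 4(1)+2, aromatic.
Anion: 3 × 2 + 2 = 8 π electrons → 4(2), antiaromatic.

The cation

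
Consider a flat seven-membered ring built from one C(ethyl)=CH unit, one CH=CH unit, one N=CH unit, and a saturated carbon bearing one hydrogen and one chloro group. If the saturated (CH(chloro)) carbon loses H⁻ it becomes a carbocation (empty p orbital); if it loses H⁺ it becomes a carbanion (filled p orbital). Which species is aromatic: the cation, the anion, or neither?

The cation

Both ions have a continuous loop of p orbitals — each ring atom is sp².
Cation: 3 × 2 + 0 = 6 π electrons → 4(1)+2, aromatic.
Anion: 3 × 2 + 2 = 8 π electrons → 4(2), antiaromatic.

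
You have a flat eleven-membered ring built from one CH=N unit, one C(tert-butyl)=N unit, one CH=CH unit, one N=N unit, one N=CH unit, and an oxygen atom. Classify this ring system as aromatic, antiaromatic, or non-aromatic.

The p orbitals form a continuous loop: each doubly-bonded ring atom is sp² with one p-orbital electron; each sp² =N– keeps its lone pair in-plane and puts one electron into the π system; the oxygen donates one lone pair from its p orbital. The ring is fully conjugated.
Tallying contributions gives 5 × 2 = 10 from the double-bond units + 2 from the O atom = 12.
A 4n π count (12, n = 3) in a planar conjugated ring means antiaromatic.

Antiaromatic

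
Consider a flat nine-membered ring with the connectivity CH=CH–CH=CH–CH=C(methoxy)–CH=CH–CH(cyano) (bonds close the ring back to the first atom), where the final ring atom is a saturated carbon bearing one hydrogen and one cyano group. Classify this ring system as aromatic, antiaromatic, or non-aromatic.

Non-aromatic

The CH(cyano) carbon is saturated: that saturated carbon is sp³ and has no p orbital in the ring π system. Conjugation is not continuous around the ring.
Broken conjugation rules out both aromaticity and antiaromaticity.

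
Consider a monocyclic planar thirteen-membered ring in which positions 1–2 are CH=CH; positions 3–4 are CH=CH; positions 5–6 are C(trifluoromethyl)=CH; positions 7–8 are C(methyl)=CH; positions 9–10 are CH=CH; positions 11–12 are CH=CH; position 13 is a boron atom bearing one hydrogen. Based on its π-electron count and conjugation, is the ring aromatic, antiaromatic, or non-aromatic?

Antiaromatic

Check conjugation: every atom in a ring double bond is sp² and brings one electron to the p orbital; the boron has an empty p orbital — every position has a p orbital, so the cyclic π system is continuous.
Counting π electrons: 6 × 2 = 12 from the double-bond units + 0 from the BH atom = 12.
With 12 = 4·3 π electrons, Hückel's rule classifies the planar ring as antiaromatic.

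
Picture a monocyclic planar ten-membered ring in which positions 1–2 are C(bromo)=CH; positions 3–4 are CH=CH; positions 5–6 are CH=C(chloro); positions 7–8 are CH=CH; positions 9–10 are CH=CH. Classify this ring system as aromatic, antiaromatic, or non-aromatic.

The p orbitals form a continuous loop: every atom in a ring double bond is sp² and brings one electron to the p orbital. The ring is fully conjugated.
π-electron count: 5 × 2 = 10 from the 5 double-bond units.
That gives a 4n+2 count (10, n = 2).

Aromatic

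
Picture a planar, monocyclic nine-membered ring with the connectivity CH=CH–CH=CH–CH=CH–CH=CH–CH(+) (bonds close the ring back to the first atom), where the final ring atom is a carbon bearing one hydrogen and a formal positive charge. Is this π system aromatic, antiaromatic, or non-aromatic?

Antiaromatic

The p orbitals form a continuous loop: the double-bond atoms are sp², each contributing one p electron; the carbocation has an empty p orbital. The ring is fully conjugated.
Adding the contributions, 4 × 2 = 8 from the double-bond units + 0 from the CH(+) atom = 8.
A 4n π count (8, n = 2) in a planar conjugated ring means antiaromatic.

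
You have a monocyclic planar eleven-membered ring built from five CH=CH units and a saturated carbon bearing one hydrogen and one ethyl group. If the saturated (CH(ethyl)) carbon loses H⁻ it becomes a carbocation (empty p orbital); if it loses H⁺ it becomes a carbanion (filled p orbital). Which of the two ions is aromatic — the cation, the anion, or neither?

Both ions have a continuous loop of p orbitals — each ring atom is sp².
Cation: 5 × 2 + 0 = 10 π electrons → 4(2)+2, aromatic.
Anion: 5 × 2 + 2 = 12 π electrons → 4(3), antiaromatic.

The cation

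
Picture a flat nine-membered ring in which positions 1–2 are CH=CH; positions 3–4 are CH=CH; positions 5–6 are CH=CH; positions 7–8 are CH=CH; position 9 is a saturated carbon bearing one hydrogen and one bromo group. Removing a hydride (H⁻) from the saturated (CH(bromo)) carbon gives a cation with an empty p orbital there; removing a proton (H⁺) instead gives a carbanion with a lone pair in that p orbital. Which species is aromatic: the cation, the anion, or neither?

In both ions every ring atom is sp² and contributes a p orbital, so both rings are fully conjugated.
Cation: 4 × 2 + 0 = 8 π electrons → 4(2), antiaromatic.
Anion: 4 × 2 + 2 = 10 π electrons → 4(2)+2, aromatic.

The anion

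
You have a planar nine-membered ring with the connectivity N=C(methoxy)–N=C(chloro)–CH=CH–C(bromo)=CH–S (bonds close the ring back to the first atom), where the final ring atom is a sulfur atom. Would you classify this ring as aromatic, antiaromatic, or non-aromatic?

Aromatic

The p orbitals form a continuous loop: each doubly-bonded ring atom is sp² with one p-orbital electron; the doubly-bonded nitrogens are pyridine-type — their lone pairs lie in the ring plane, leaving one electron in the p orbital; the sulfur donates one lone pair from its p orbital. The ring is fully conjugated.
Adding the contributions, 4 × 2 = 8 from the double-bond units + 2 from the S atom = 10.
Since 10 = 4·2 + 2, the ring meets the 4n+2 criterion.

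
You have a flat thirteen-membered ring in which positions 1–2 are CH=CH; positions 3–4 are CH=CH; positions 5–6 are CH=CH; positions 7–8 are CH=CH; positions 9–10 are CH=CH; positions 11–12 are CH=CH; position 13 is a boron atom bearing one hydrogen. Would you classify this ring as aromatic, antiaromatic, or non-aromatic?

Every ring atom contributes a p orbital perpendicular to the ring (every atom in a ring double bond is sp² and brings one electron to the p orbital; the boron has an empty p orbital), so the π system is cyclic and fully conjugated.
Counting π electrons: 6 × 2 = 12 from the double-bond units + 0 from the BH atom = 12.
With 12 = 4·3 π electrons, Hückel's rule classifies the planar ring as antiaromatic.

Antiaromatic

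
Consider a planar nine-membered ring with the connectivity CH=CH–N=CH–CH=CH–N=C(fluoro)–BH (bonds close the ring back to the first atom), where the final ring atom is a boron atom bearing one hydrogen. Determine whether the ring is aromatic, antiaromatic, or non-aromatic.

The p orbitals form a continuous loop: every atom in a ring double bond is sp² and brings one electron to the p orbital; each =N– nitrogen is pyridine-type (lone pair in the sp² plane, one electron in the p orbital); the boron has an empty p orbital. The ring is fully conjugated.
π-electron count: 4 × 2 = 8 from the double-bond units + 0 from the BH atom = 8.
With 8 = 4·2 π electrons, Hückel's rule classifies the planar ring as antiaromatic.

Antiaromatic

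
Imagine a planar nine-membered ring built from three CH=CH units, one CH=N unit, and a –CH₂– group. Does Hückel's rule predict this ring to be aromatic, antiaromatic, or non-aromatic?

Non-aromatic

The CH2 position has four σ bonds — the tetrahedral CH₂ carbon is sp³ and has no p orbital in the ring π system — so the cyclic conjugation is interrupted.
A ring that is not fully conjugated cannot be aromatic or antiaromatic regardless of its π-electron count.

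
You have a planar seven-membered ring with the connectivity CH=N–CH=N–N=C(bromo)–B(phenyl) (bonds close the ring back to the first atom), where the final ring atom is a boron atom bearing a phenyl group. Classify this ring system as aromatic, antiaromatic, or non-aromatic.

Aromatic

Every ring atom contributes a p orbital perpendicular to the ring (each doubly-bonded ring atom is sp² with one p-orbital electron; each =N– nitrogen is pyridine-type (lone pair in the sp² plane, one electron in the p orbital); the boron has an empty p orbital), so the π system is cyclic and fully conjugated.
π-electron count: 3 × 2 = 6 from the double-bond units + 0 from the B(phenyl) atom = 6.
That gives a 4n+2 count (6, n = 1).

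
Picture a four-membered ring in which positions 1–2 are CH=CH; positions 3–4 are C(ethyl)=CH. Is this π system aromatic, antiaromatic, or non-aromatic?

Antiaromatic

The p orbitals form a continuous loop: each doubly-bonded ring atom is sp² with one p-orbital electron. The ring is fully conjugated.
π-electron count: 2 × 2 = 4 from the 2 double-bond units.
4 is a 4n count (n = 1), so the planar conjugated ring is antiaromatic.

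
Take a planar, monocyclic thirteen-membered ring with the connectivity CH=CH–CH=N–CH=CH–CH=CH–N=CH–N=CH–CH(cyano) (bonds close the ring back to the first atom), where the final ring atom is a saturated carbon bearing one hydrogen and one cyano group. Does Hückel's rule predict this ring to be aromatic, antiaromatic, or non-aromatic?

Non-aromatic

The CH(cyano) carbon is saturated: that saturated carbon is sp³ and has no p orbital in the ring π system. Conjugation is not continuous around the ring.
Broken conjugation rules out both aromaticity and antiaromaticity.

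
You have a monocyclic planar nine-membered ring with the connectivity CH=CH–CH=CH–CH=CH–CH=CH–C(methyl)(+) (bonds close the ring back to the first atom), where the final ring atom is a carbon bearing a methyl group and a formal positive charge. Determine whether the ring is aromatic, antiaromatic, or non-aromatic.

Antiaromatic

The p orbitals form a continuous loop: every atom in a ring double bond is sp² and brings one electron to the p orbital; the carbocation has an empty p orbital. The ring is fully conjugated.
Adding the contributions, 4 × 2 = 8 from the double-bond units + 0 from the C(methyl)(+) atom = 8.
With 8 = 4·2 π electrons, Hückel's rule classifies the planar ring as antiaromatic.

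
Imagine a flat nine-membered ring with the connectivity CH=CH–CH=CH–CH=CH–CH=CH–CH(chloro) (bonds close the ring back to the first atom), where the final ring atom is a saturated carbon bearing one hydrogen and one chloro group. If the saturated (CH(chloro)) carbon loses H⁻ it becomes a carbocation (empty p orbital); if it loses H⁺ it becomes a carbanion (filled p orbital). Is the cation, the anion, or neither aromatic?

In either ion the ring is fully conjugated: every atom, including the new sp² carbon, supplies a p orbital.
Cation: 4 × 2 + 0 = 8 π electrons → 4(2), antiaromatic.
Anion: 4 × 2 + 2 = 10 π electrons → 4(2)+2, aromatic.

The anion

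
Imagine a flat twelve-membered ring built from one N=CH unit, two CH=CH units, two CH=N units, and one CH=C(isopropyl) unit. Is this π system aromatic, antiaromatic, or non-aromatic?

Antiaromatic

The p orbitals form a continuous loop: the double-bond atoms are sp², each contributing one p electron; the doubly-bonded nitrogens are pyridine-type — their lone pairs lie in the ring plane, leaving one electron in the p orbital. The ring is fully conjugated.
Tallying contributions gives 6 × 2 = 12 from the 6 double-bond units.
12 is a 4n count (n = 3), so the planar conjugated ring is antiaromatic.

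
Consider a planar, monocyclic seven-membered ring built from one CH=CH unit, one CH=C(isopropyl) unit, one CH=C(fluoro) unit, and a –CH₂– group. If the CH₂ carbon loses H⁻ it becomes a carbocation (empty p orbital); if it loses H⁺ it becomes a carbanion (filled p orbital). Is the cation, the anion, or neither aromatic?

In both ions every ring atom is sp² and contributes a p orbital, so both rings are fully conjugated.
Cation: 3 × 2 + 0 = 6 π electrons → 4(1)+2, aromatic.
Anion: 3 × 2 + 2 = 8 π electrons → 4(2), antiaromatic.

The cation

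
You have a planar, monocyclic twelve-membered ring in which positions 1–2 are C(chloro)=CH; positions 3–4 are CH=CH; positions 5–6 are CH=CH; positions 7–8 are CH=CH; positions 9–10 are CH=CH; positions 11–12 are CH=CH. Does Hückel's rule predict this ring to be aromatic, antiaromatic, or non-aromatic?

All ring atoms are sp² and supply a p orbital to the ring (each doubly-bonded ring atom is sp² with one p-orbital electron); the conjugation is uninterrupted.
Counting π electrons: 6 × 2 = 12 from the 6 double-bond units.
With 12 = 4·3 π electrons, Hückel's rule classifies the planar ring as antiaromatic.

Antiaromatic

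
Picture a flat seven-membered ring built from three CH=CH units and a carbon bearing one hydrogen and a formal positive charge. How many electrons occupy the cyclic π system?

Check conjugation: the double-bond atoms are sp², each contributing one p electron; the carbocation has an empty p orbital — every position has a p orbital, so the cyclic π system is continuous.
Adding the contributions, 3 × 2 = 6 from the double-bond units + 0 from the CH(+) atom = 6.
This is the tropylium cation.

6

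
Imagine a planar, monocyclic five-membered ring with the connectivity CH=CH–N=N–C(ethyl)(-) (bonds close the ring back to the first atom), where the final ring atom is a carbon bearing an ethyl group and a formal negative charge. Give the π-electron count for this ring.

6

The p orbitals form a continuous loop: every atom in a ring double bond is sp² and brings one electron to the p orbital; the doubly-bonded nitrogens are pyridine-type — their lone pairs lie in the ring plane, leaving one electron in the p orbital; the carbanion's lone pair occupies the p orbital. The ring is fully conjugated.
Counting π electrons: 2 × 2 = 4 from the double-bond units + 2 from the C(ethyl)(-) atom = 6.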